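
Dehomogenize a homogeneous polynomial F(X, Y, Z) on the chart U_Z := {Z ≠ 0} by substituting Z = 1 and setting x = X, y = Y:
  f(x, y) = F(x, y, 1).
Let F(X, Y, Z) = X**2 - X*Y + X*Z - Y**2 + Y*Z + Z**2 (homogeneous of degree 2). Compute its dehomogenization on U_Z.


f(x, y) = x**2 - x*y + x - y**2 + y + 1

On U_Z we set Z = 1. Each monomial c·X^i·Y^j·Z^k in F becomes c·x^i·y^j·1^k = c·x^i·y^j.
Substituting Z = 1: F(X, Y, 1) = x**2 - x*y + x - y**2 + y + 1.
Note: deg(f) ≤ deg(F) = 2; strict inequality happens when F is divisible by Z (lost terms).


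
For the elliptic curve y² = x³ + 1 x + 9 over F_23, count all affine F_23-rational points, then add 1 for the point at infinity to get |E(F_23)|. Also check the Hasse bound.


Affine points = {(0, 3), (0, 20), (3, 4), (3, 19), (4, 10), (4, 13), (5, 1), (5, 22), (6, 1), (6, 22), (8, 0), (12, 1), (12, 22), (15, 8), (15, 15), (16, 2), (16, 21), (20, 5), (20, 18)}; affine count = 19; |E(F_23)| = 20.

Discriminant check: Δ ∝ 4a³ + 27b² = 4·1³ + 27·9² = 4·1 + 27·81 ≡ 6 (mod 23). Nonzero ⇒ E is nonsingular.
For each x ∈ F_23, compute rhs = x³ + 1·x + 9 mod 23, then count y ∈ F_23 with y² ≡ rhs.
  x = 0: rhs = 9, matching y values: 3, 20 (2 points).
  x = 1: rhs = 11, matching y values: none (0 points).
  x = 2: rhs = 19, matching y values: none (0 points).
  x = 3: rhs = 16, matching y values: 4, 19 (2 points).
  x = 4: rhs = 8, matching y values: 10, 13 (2 points).
  x = 5: rhs = 1, matching y values: 1, 22 (2 points).
  x = 6: rhs = 1, matching y values: 1, 22 (2 points).
  x = 7: rhs = 14, matching y values: none (0 points).
  x = 8: rhs = 0, matching y values: 0 (1 points).
  x = 9: rhs = 11, matching y values: none (0 points).
  x = 10: rhs = 7, matching y values: none (0 points).
  x = 11: rhs = 17, matching y values: none (0 points).
  x = 12: rhs = 1, matching y values: 1, 22 (2 points).
  x = 13: rhs = 11, matching y values: none (0 points).
  x = 14: rhs = 7, matching y values: none (0 points).
  x = 15: rhs = 18, matching y values: 8, 15 (2 points).
  x = 16: rhs = 4, matching y values: 2, 21 (2 points).
  x = 17: rhs = 17, matching y values: none (0 points).
  x = 18: rhs = 17, matching y values: none (0 points).
  x = 19: rhs = 10, matching y values: none (0 points).
  x = 20: rhs = 2, matching y values: 5, 18 (2 points).
  x = 21: rhs = 22, matching y values: none (0 points).
  x = 22: rhs = 7, matching y values: none (0 points).
Total affine count: 19.
Full point count |E(F_23)| = 19 + 1 = 20.
Hasse bound: |20 − (23+1)| = |-4| = 4 ≤ 2√23 ≈ 9.5917 ✓.


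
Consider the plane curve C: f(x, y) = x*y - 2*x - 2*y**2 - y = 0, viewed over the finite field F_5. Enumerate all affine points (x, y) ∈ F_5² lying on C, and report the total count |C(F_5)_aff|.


Affine F_5-points: {(0, 0), (0, 2), (1, 2), (1, 3), (2, 1), (2, 2), (3, 2), (3, 4), (4, 2)}; count = 9.

For each of the 25 pairs (x, y) ∈ F_5², evaluate f(x, y) mod 5. Record the zeros.
  x = 0: [0↦0, 1↦2, 2↦0, 3↦4, 4↦4]  zeros at y ∈ {0, 2}
  x = 1: [0↦3, 1↦1, 2↦0, 3↦0, 4↦1]  zeros at y ∈ {2, 3}
  x = 2: [0↦1, 1↦0, 2↦0, 3↦1, 4↦3]  zeros at y ∈ {1, 2}
  x = 3: [0↦4, 1↦4, 2↦0, 3↦2, 4↦0]  zeros at y ∈ {2, 4}
  x = 4: [0↦2, 1↦3, 2↦0, 3↦3, 4↦2]  zeros at y ∈ {2}
Collecting zeros: affine points = {(0, 0), (0, 2), (1, 2), (1, 3), (2, 1), (2, 2), (3, 2), (3, 4), (4, 2)}.
Total count |C(F_5)_aff| = 9.


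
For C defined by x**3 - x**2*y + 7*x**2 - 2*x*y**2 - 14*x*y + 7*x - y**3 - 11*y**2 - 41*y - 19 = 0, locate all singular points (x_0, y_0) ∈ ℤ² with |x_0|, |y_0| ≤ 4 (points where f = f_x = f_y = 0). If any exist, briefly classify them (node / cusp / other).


Singular points: {(-3, -2)}; classification: cusp.

Compute partial derivatives:
  f_x = 3*x**2 - 2*x*y + 14*x - 2*y**2 - 14*y + 7.
  f_y = -x**2 - 4*x*y - 14*x - 3*y**2 - 22*y - 41.
Scan x_0 ∈ {−4, ..., 4}. For each x_0, f_y(x_0, y) is a polynomial in y; find its integer roots y ∈ {−4, ..., 4}, then test f_x and f at those candidates.
  x = -4: f_y(-4, y) = -3*y**2 - 6*y - 1; no integer root y with |y| ≤ 4.
  x = -3: f_y(-3, y) = -3*y**2 - 10*y - 8; vanishes at y ∈ {-2}. (-3, -2): f_x = 0, f = 0 — SINGULAR.
  x = -2: f_y(-2, y) = -3*y**2 - 14*y - 17; no integer root y with |y| ≤ 4.
  x = -1: f_y(-1, y) = -3*y**2 - 18*y - 28; no integer root y with |y| ≤ 4.
  x = 0: f_y(0, y) = -3*y**2 - 22*y - 41; no integer root y with |y| ≤ 4.
  x = 1: f_y(1, y) = -3*y**2 - 26*y - 56; vanishes at y ∈ {-4}. (1, -4): f_x = 56 ≠ 0.
  x = 2: f_y(2, y) = -3*y**2 - 30*y - 73; no integer root y with |y| ≤ 4.
  x = 3: f_y(3, y) = -3*y**2 - 34*y - 92; no integer root y with |y| ≤ 4.
  x = 4: f_y(4, y) = -3*y**2 - 38*y - 113; no integer root y with |y| ≤ 4.
Only singular point on the grid: (-3, -2).
Classify: substitute x = -3 + u, y = -2 + v and expand: f = u**3 - u**2*v - 2*u*v**2 - v**3 + v**2.
No constant or linear terms (consistent with a singular point). Quadratic part: v**2. Cubic part: u**3 - u**2*v - 2*u*v**2 - v**3.
The quadratic part v**2 is a perfect square, so there is a single (double) tangent line v = 0, i.e. y = -2. Restricting the cubic part to that line (v = 0) leaves u**3 ≠ 0, so f is not divisible by v and the branch is v² ≈ -u**3 to lowest order — this is a cusp.
Classification: cusp.


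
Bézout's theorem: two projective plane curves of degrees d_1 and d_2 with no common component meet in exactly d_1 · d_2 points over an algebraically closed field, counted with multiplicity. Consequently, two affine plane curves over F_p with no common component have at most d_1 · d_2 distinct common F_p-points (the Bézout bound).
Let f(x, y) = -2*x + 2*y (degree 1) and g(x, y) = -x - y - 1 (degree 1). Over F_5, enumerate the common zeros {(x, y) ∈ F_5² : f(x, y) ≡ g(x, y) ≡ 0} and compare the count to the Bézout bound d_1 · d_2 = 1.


Common zeros: {(2, 2)}; count = 1; Bézout bound = 1.

deg(f) = 1, deg(g) = 1, so Bézout bound = 1.
Scan x ∈ F_5. For each x, list the y ∈ F_5 with f(x, y) ≡ 0 and those with g(x, y) ≡ 0 (mod 5); the common zeros in that column are the intersection.
  x = 0: f ≡ 0 at y ∈ {0}; g ≡ 0 at y ∈ {4}; common: ∅.
  x = 1: f ≡ 0 at y ∈ {1}; g ≡ 0 at y ∈ {3}; common: ∅.
  x = 2: f ≡ 0 at y ∈ {2}; g ≡ 0 at y ∈ {2}; common: {2}.
  x = 3: f ≡ 0 at y ∈ {3}; g ≡ 0 at y ∈ {1}; common: ∅.
  x = 4: f ≡ 0 at y ∈ {4}; g ≡ 0 at y ∈ {0}; common: ∅.
Collecting: common zeros = {(2, 2)}, so the count is 1.
Comparison with the Bézout bound: 1 ≤ 1 = deg(f)·deg(g), as expected for curves with no common component (the bound is attained).


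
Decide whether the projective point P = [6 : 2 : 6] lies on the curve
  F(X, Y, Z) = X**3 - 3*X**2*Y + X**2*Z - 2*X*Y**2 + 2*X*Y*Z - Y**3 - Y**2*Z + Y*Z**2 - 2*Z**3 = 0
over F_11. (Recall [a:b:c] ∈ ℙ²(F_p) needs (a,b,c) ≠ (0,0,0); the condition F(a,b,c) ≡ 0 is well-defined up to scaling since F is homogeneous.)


F(6,2,6) ≡ 8 (mod 11); P is NOT on the curve.

Evaluate F(6, 2, 6) term-by-term (mod 11).
  X**3 ↦ 1·216·1·1 = 216
  -3*X**2*Y ↦ -3·36·2·1 = -216
  X**2*Z ↦ 1·36·1·6 = 216
  -2*X*Y**2 ↦ -2·6·4·1 = -48
  2*X*Y*Z ↦ 2·6·2·6 = 144
  -Y**3 ↦ -1·1·8·1 = -8
  -Y**2*Z ↦ -1·1·4·6 = -24
  Y*Z**2 ↦ 1·1·2·36 = 72
  -2*Z**3 ↦ -2·1·1·216 = -432
Sum: F(6, 2, 6) = (216) + (-216) + (216) + (-48) + (144) + (-8) + (-24) + (72) + (-432) = -80.
Reducing mod 11: -80 ≡ 8 (mod 11).
Since F(a, b, c) ≡ 8 ≠ 0 (mod 11), P does NOT lie on the curve.


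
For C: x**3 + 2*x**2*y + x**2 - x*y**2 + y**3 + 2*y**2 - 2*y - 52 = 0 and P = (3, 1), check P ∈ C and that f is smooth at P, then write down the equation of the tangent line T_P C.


Tangent line at P: 44*x + 17*y - 149 = 0.

Step 1: f(3, 1) = 0, so P lies on C.
Step 2: partial derivatives
  f_x(x, y) = 3*x**2 + 4*x*y + 2*x - y**2, f_y(x, y) = 2*x**2 - 2*x*y + 3*y**2 + 4*y - 2.
  f_x(P) = 44, f_y(P) = 17 (gradient nonzero, so P is smooth).
Step 3: tangent line at P: 44·(x − 3) + 17·(y − 1) = 0.
Expanding: 44*x + 17*y - 149 = 0.


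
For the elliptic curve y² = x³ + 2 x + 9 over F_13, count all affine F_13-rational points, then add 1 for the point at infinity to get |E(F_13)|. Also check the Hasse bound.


Affine points = {(0, 3), (0, 10), (1, 5), (1, 8), (3, 4), (3, 9), (4, 4), (4, 9), (5, 1), (5, 12), (6, 4), (6, 9), (8, 2), (8, 11), (11, 6), (11, 7)}; affine count = 16; |E(F_13)| = 17.

Discriminant check: Δ ∝ 4a³ + 27b² = 4·2³ + 27·9² = 4·8 + 27·81 ≡ 9 (mod 13). Nonzero ⇒ E is nonsingular.
For each x ∈ F_13, compute rhs = x³ + 2·x + 9 mod 13, then count y ∈ F_13 with y² ≡ rhs.
  x = 0: rhs = 9, matching y values: 3, 10 (2 points).
  x = 1: rhs = 12, matching y values: 5, 8 (2 points).
  x = 2: rhs = 8, matching y values: none (0 points).
  x = 3: rhs = 3, matching y values: 4, 9 (2 points).
  x = 4: rhs = 3, matching y values: 4, 9 (2 points).
  x = 5: rhs = 1, matching y values: 1, 12 (2 points).
  x = 6: rhs = 3, matching y values: 4, 9 (2 points).
  x = 7: rhs = 2, matching y values: none (0 points).
  x = 8: rhs = 4, matching y values: 2, 11 (2 points).
  x = 9: rhs = 2, matching y values: none (0 points).
  x = 10: rhs = 2, matching y values: none (0 points).
  x = 11: rhs = 10, matching y values: 6, 7 (2 points).
  x = 12: rhs = 6, matching y values: none (0 points).
Total affine count: 16.
Full point count |E(F_13)| = 16 + 1 = 17.
Hasse bound: |17 − (13+1)| = |3| = 3 ≤ 2√13 ≈ 7.2111 ✓.


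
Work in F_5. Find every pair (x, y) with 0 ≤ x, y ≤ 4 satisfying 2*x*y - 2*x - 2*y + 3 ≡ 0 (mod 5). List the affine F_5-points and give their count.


Affine F_5-points: {(0, 4), (2, 3), (3, 2), (4, 0)}; count = 4.

For each of the 25 pairs (x, y) ∈ F_5², evaluate f(x, y) mod 5. Record the zeros.
  x = 0: [0↦3, 1↦1, 2↦4, 3↦2, 4↦0]  zeros at y ∈ {4}
  x = 1: [0↦1, 1↦1, 2↦1, 3↦1, 4↦1]  zeros at y ∈ ∅
  x = 2: [0↦4, 1↦1, 2↦3, 3↦0, 4↦2]  zeros at y ∈ {3}
  x = 3: [0↦2, 1↦1, 2↦0, 3↦4, 4↦3]  zeros at y ∈ {2}
  x = 4: [0↦0, 1↦1, 2↦2, 3↦3, 4↦4]  zeros at y ∈ {0}
Collecting zeros: affine points = {(0, 4), (2, 3), (3, 2), (4, 0)}.
Total count |C(F_5)_aff| = 4.


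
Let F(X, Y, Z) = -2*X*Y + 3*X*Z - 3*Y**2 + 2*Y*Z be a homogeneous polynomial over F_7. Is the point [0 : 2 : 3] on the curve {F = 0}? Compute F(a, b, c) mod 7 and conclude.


F(0,2,3) ≡ 0 (mod 7); P is on the curve.

Evaluate F(0, 2, 3) term-by-term (mod 7).
  -2*X*Y ↦ -2·0·2·1 = 0
  3*X*Z ↦ 3·0·1·3 = 0
  -3*Y**2 ↦ -3·1·4·1 = -12
  2*Y*Z ↦ 2·1·2·3 = 12
Sum: F(0, 2, 3) = (0) + (0) + (-12) + (12) = 0.
Reducing mod 7: 0 ≡ 0 (mod 7).
Since F(a, b, c) ≡ 0 (mod 7), P lies on the curve.


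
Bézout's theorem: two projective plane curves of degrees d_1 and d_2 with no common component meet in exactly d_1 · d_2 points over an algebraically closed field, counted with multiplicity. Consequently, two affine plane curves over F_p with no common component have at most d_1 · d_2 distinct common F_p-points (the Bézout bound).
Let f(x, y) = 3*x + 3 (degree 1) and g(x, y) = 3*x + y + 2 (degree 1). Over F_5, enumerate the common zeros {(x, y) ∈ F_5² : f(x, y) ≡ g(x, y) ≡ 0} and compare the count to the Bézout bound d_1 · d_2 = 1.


Common zeros: {(4, 1)}; count = 1; Bézout bound = 1.

deg(f) = 1, deg(g) = 1, so Bézout bound = 1.
Scan x ∈ F_5. For each x, list the y ∈ F_5 with f(x, y) ≡ 0 and those with g(x, y) ≡ 0 (mod 5); the common zeros in that column are the intersection.
  x = 0: f ≡ 0 at y ∈ ∅; g ≡ 0 at y ∈ {3}; common: ∅.
  x = 1: f ≡ 0 at y ∈ ∅; g ≡ 0 at y ∈ {0}; common: ∅.
  x = 2: f ≡ 0 at y ∈ ∅; g ≡ 0 at y ∈ {2}; common: ∅.
  x = 3: f ≡ 0 at y ∈ ∅; g ≡ 0 at y ∈ {4}; common: ∅.
  x = 4: f ≡ 0 at y ∈ {0, 1, 2, 3, 4}; g ≡ 0 at y ∈ {1}; common: {1}.
Collecting: common zeros = {(4, 1)}, so the count is 1.
Comparison with the Bézout bound: 1 ≤ 1 = deg(f)·deg(g), as expected for curves with no common component (the bound is attained).


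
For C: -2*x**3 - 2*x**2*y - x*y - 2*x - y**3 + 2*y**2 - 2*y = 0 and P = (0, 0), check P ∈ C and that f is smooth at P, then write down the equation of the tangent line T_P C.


Tangent line at P: -2*x - 2*y = 0.

Step 1: f(0, 0) = 0, so P lies on C.
Step 2: partial derivatives
  f_x(x, y) = -6*x**2 - 4*x*y - y - 2, f_y(x, y) = -2*x**2 - x - 3*y**2 + 4*y - 2.
  f_x(P) = -2, f_y(P) = -2 (gradient nonzero, so P is smooth).
Step 3: tangent line at P: -2·(x − 0) + -2·(y − 0) = 0.
Expanding: -2*x - 2*y = 0.


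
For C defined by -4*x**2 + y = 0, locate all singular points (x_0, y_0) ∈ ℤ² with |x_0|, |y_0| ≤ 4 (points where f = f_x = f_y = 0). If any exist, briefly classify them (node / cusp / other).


No singular points in the scanned grid; C is smooth there.

Compute partial derivatives:
  f_x = -8*x.
  f_y = 1.
f_y = 1 is a nonzero constant, so f_y never vanishes: no point (x, y) can satisfy f = f_x = f_y = 0. In particular no (x, y) ∈ {−4, ..., 4}² is singular; the curve is smooth.


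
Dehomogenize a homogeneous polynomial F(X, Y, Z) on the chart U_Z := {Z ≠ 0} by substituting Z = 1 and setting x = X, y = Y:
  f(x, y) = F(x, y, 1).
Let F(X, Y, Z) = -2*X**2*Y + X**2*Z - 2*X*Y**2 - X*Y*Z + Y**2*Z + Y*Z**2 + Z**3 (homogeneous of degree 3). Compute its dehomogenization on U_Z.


f(x, y) = -2*x**2*y + x**2 - 2*x*y**2 - x*y + y**2 + y + 1

On U_Z we set Z = 1. Each monomial c·X^i·Y^j·Z^k in F becomes c·x^i·y^j·1^k = c·x^i·y^j.
Substituting Z = 1: F(X, Y, 1) = -2*x**2*y + x**2 - 2*x*y**2 - x*y + y**2 + y + 1.
Note: deg(f) ≤ deg(F) = 3; strict inequality happens when F is divisible by Z (lost terms).


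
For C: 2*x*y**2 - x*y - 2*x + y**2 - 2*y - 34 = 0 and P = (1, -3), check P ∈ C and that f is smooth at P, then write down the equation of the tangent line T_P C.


Tangent line at P: 19*x - 21*y - 82 = 0.

Step 1: f(1, -3) = 0, so P lies on C.
Step 2: partial derivatives
  f_x(x, y) = 2*y**2 - y - 2, f_y(x, y) = 4*x*y - x + 2*y - 2.
  f_x(P) = 19, f_y(P) = -21 (gradient nonzero, so P is smooth).
Step 3: tangent line at P: 19·(x − 1) + -21·(y − -3) = 0.
Expanding: 19*x - 21*y - 82 = 0.


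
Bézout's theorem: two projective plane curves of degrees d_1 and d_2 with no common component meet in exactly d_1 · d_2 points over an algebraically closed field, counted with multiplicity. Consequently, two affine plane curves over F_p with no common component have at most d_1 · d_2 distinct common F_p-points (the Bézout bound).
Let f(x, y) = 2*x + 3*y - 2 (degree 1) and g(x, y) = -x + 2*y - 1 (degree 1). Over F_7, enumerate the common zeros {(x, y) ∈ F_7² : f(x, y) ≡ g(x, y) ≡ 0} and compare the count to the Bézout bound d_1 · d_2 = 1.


Common zeros: ∅; count = 0; Bézout bound = 1.

deg(f) = 1, deg(g) = 1, so Bézout bound = 1.
Scan x ∈ F_7. For each x, list the y ∈ F_7 with f(x, y) ≡ 0 and those with g(x, y) ≡ 0 (mod 7); the common zeros in that column are the intersection.
  x = 0: f ≡ 0 at y ∈ {3}; g ≡ 0 at y ∈ {4}; common: ∅.
  x = 1: f ≡ 0 at y ∈ {0}; g ≡ 0 at y ∈ {1}; common: ∅.
  x = 2: f ≡ 0 at y ∈ {4}; g ≡ 0 at y ∈ {5}; common: ∅.
  x = 3: f ≡ 0 at y ∈ {1}; g ≡ 0 at y ∈ {2}; common: ∅.
  x = 4: f ≡ 0 at y ∈ {5}; g ≡ 0 at y ∈ {6}; common: ∅.
  x = 5: f ≡ 0 at y ∈ {2}; g ≡ 0 at y ∈ {3}; common: ∅.
  x = 6: f ≡ 0 at y ∈ {6}; g ≡ 0 at y ∈ {0}; common: ∅.
Collecting: common zeros = ∅, so the count is 0.
Comparison with the Bézout bound: 0 ≤ 1 = deg(f)·deg(g), as expected for curves with no common component (the affine F_7-count falls short of the bound because intersections may lie at infinity, over extension fields, or carry multiplicity).


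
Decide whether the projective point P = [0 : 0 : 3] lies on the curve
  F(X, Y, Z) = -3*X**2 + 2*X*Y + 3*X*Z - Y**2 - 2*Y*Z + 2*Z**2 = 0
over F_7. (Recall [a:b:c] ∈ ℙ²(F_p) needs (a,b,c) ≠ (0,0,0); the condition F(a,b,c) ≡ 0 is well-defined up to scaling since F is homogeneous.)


F(0,0,3) ≡ 4 (mod 7); P is NOT on the curve.

Evaluate F(0, 0, 3) term-by-term (mod 7).
  -3*X**2 ↦ -3·0·1·1 = 0
  2*X*Y ↦ 2·0·0·1 = 0
  3*X*Z ↦ 3·0·1·3 = 0
  -Y**2 ↦ -1·1·0·1 = 0
  -2*Y*Z ↦ -2·1·0·3 = 0
  2*Z**2 ↦ 2·1·1·9 = 18
Sum: F(0, 0, 3) = (0) + (0) + (0) + (0) + (0) + (18) = 18.
Reducing mod 7: 18 ≡ 4 (mod 7).
Since F(a, b, c) ≡ 4 ≠ 0 (mod 7), P does NOT lie on the curve.


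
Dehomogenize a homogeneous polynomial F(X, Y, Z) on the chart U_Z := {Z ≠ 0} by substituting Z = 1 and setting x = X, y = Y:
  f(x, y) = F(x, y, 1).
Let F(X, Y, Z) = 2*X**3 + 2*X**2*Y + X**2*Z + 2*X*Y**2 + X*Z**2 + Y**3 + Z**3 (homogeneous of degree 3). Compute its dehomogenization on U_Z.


f(x, y) = 2*x**3 + 2*x**2*y + x**2 + 2*x*y**2 + x + y**3 + 1

On U_Z we set Z = 1. Each monomial c·X^i·Y^j·Z^k in F becomes c·x^i·y^j·1^k = c·x^i·y^j.
Substituting Z = 1: F(X, Y, 1) = 2*x**3 + 2*x**2*y + x**2 + 2*x*y**2 + x + y**3 + 1.
Note: deg(f) ≤ deg(F) = 3; strict inequality happens when F is divisible by Z (lost terms).


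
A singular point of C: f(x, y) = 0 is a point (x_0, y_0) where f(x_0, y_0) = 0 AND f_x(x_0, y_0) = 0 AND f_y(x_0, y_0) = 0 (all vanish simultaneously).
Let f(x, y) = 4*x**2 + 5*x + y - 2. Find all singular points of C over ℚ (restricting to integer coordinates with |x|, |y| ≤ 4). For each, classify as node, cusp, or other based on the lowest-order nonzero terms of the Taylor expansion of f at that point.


No singular points in the scanned grid; C is smooth there.

Compute partial derivatives:
  f_x = 8*x + 5.
  f_y = 1.
f_y = 1 is a nonzero constant, so f_y never vanishes: no point (x, y) can satisfy f = f_x = f_y = 0. In particular no (x, y) ∈ {−4, ..., 4}² is singular; the curve is smooth.


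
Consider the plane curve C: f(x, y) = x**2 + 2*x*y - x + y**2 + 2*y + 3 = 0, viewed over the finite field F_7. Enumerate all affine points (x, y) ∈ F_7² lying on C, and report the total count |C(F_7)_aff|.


Affine F_7-points: {(1, 4), (1, 6), (2, 2), (2, 6), (3, 3), (6, 3), (6, 4)}; count = 7.

For each of the 49 pairs (x, y) ∈ F_7², evaluate f(x, y) mod 7. Record the zeros.
  x = 0: [0↦3, 1↦6, 2↦4, 3↦4, 4↦6, 5↦3, 6↦2]  zeros at y ∈ ∅
  x = 1: [0↦3, 1↦1, 2↦1, 3↦3, 4↦0, 5↦6, 6↦0]  zeros at y ∈ {4, 6}
  x = 2: [0↦5, 1↦5, 2↦0, 3↦4, 4↦3, 5↦4, 6↦0]  zeros at y ∈ {2, 6}
  x = 3: [0↦2, 1↦4, 2↦1, 3↦0, 4↦1, 5↦4, 6↦2]  zeros at y ∈ {3}
  x = 4: [0↦1, 1↦5, 2↦4, 3↦5, 4↦1, 5↦6, 6↦6]  zeros at y ∈ ∅
  x = 5: [0↦2, 1↦1, 2↦2, 3↦5, 4↦3, 5↦3, 6↦5]  zeros at y ∈ ∅
  x = 6: [0↦5, 1↦6, 2↦2, 3↦0, 4↦0, 5↦2, 6↦6]  zeros at y ∈ {3, 4}
Collecting zeros: affine points = {(1, 4), (1, 6), (2, 2), (2, 6), (3, 3), (6, 3), (6, 4)}.
Total count |C(F_7)_aff| = 7.


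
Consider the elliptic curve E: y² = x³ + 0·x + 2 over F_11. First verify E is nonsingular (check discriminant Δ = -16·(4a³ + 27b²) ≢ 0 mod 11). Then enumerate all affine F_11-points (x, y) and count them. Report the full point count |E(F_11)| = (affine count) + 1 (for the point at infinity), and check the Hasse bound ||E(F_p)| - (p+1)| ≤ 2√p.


Affine points = {(1, 5), (1, 6), (4, 0), (6, 3), (6, 8), (7, 2), (7, 9), (9, 4), (9, 7), (10, 1), (10, 10)}; affine count = 11; |E(F_11)| = 12.

Discriminant check: Δ ∝ 4a³ + 27b² = 4·0³ + 27·2² = 4·0 + 27·4 ≡ 9 (mod 11). Nonzero ⇒ E is nonsingular.
For each x ∈ F_11, compute rhs = x³ + 0·x + 2 mod 11, then count y ∈ F_11 with y² ≡ rhs.
  x = 0: rhs = 2, matching y values: none (0 points).
  x = 1: rhs = 3, matching y values: 5, 6 (2 points).
  x = 2: rhs = 10, matching y values: none (0 points).
  x = 3: rhs = 7, matching y values: none (0 points).
  x = 4: rhs = 0, matching y values: 0 (1 points).
  x = 5: rhs = 6, matching y values: none (0 points).
  x = 6: rhs = 9, matching y values: 3, 8 (2 points).
  x = 7: rhs = 4, matching y values: 2, 9 (2 points).
  x = 8: rhs = 8, matching y values: none (0 points).
  x = 9: rhs = 5, matching y values: 4, 7 (2 points).
  x = 10: rhs = 1, matching y values: 1, 10 (2 points).
Total affine count: 11.
Full point count |E(F_11)| = 11 + 1 = 12.
Hasse bound: |12 − (11+1)| = |0| = 0 ≤ 2√11 ≈ 6.6332 ✓.


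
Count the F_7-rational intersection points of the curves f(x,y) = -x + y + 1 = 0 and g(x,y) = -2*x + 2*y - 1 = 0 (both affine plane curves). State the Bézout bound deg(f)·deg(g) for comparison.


Common zeros: ∅; count = 0; Bézout bound = 1.

deg(f) = 1, deg(g) = 1, so Bézout bound = 1.
Scan x ∈ F_7. For each x, list the y ∈ F_7 with f(x, y) ≡ 0 and those with g(x, y) ≡ 0 (mod 7); the common zeros in that column are the intersection.
  x = 0: f ≡ 0 at y ∈ {6}; g ≡ 0 at y ∈ {4}; common: ∅.
  x = 1: f ≡ 0 at y ∈ {0}; g ≡ 0 at y ∈ {5}; common: ∅.
  x = 2: f ≡ 0 at y ∈ {1}; g ≡ 0 at y ∈ {6}; common: ∅.
  x = 3: f ≡ 0 at y ∈ {2}; g ≡ 0 at y ∈ {0}; common: ∅.
  x = 4: f ≡ 0 at y ∈ {3}; g ≡ 0 at y ∈ {1}; common: ∅.
  x = 5: f ≡ 0 at y ∈ {4}; g ≡ 0 at y ∈ {2}; common: ∅.
  x = 6: f ≡ 0 at y ∈ {5}; g ≡ 0 at y ∈ {3}; common: ∅.
Collecting: common zeros = ∅, so the count is 0.
Comparison with the Bézout bound: 0 ≤ 1 = deg(f)·deg(g), as expected for curves with no common component (the affine F_7-count falls short of the bound because intersections may lie at infinity, over extension fields, or carry multiplicity).


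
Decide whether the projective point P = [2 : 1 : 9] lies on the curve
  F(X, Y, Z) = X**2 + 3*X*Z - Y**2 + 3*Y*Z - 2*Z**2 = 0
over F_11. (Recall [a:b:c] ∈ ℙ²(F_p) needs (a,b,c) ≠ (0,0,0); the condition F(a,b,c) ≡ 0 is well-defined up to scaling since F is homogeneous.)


F(2,1,9) ≡ 10 (mod 11); P is NOT on the curve.

Evaluate F(2, 1, 9) term-by-term (mod 11).
  X**2 ↦ 1·4·1·1 = 4
  3*X*Z ↦ 3·2·1·9 = 54
  -Y**2 ↦ -1·1·1·1 = -1
  3*Y*Z ↦ 3·1·1·9 = 27
  -2*Z**2 ↦ -2·1·1·81 = -162
Sum: F(2, 1, 9) = (4) + (54) + (-1) + (27) + (-162) = -78.
Reducing mod 11: -78 ≡ 10 (mod 11).
Since F(a, b, c) ≡ 10 ≠ 0 (mod 11), P does NOT lie on the curve.


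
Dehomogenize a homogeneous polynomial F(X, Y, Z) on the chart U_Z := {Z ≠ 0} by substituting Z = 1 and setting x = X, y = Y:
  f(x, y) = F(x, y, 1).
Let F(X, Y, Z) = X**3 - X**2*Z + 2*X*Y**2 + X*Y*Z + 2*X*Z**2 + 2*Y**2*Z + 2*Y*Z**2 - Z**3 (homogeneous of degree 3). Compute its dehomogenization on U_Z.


f(x, y) = x**3 - x**2 + 2*x*y**2 + x*y + 2*x + 2*y**2 + 2*y - 1

On U_Z we set Z = 1. Each monomial c·X^i·Y^j·Z^k in F becomes c·x^i·y^j·1^k = c·x^i·y^j.
Substituting Z = 1: F(X, Y, 1) = x**3 - x**2 + 2*x*y**2 + x*y + 2*x + 2*y**2 + 2*y - 1.
Note: deg(f) ≤ deg(F) = 3; strict inequality happens when F is divisible by Z (lost terms).


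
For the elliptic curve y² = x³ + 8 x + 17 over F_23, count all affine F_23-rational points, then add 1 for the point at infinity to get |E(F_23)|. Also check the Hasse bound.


Affine points = {(1, 7), (1, 16), (2, 8), (2, 15), (7, 5), (7, 18), (8, 8), (8, 15), (9, 6), (9, 17), (10, 4), (10, 19), (12, 1), (12, 22), (13, 8), (13, 15), (15, 4), (15, 19), (16, 3), (16, 20), (17, 11), (17, 12), (18, 6), (18, 17), (19, 6), (19, 17), (20, 9), (20, 14), (21, 4), (21, 19), (22, 10), (22, 13)}; affine count = 32; |E(F_23)| = 33.

Discriminant check: Δ ∝ 4a³ + 27b² = 4·8³ + 27·17² = 4·512 + 27·289 ≡ 7 (mod 23). Nonzero ⇒ E is nonsingular.
For each x ∈ F_23, compute rhs = x³ + 8·x + 17 mod 23, then count y ∈ F_23 with y² ≡ rhs.
  x = 0: rhs = 17, matching y values: none (0 points).
  x = 1: rhs = 3, matching y values: 7, 16 (2 points).
  x = 2: rhs = 18, matching y values: 8, 15 (2 points).
  x = 3: rhs = 22, matching y values: none (0 points).
  x = 4: rhs = 21, matching y values: none (0 points).
  x = 5: rhs = 21, matching y values: none (0 points).
  x = 6: rhs = 5, matching y values: none (0 points).
  x = 7: rhs = 2, matching y values: 5, 18 (2 points).
  x = 8: rhs = 18, matching y values: 8, 15 (2 points).
  x = 9: rhs = 13, matching y values: 6, 17 (2 points).
  x = 10: rhs = 16, matching y values: 4, 19 (2 points).
  x = 11: rhs = 10, matching y values: none (0 points).
  x = 12: rhs = 1, matching y values: 1, 22 (2 points).
  x = 13: rhs = 18, matching y values: 8, 15 (2 points).
  x = 14: rhs = 21, matching y values: none (0 points).
  x = 15: rhs = 16, matching y values: 4, 19 (2 points).
  x = 16: rhs = 9, matching y values: 3, 20 (2 points).
  x = 17: rhs = 6, matching y values: 11, 12 (2 points).
  x = 18: rhs = 13, matching y values: 6, 17 (2 points).
  x = 19: rhs = 13, matching y values: 6, 17 (2 points).
  x = 20: rhs = 12, matching y values: 9, 14 (2 points).
  x = 21: rhs = 16, matching y values: 4, 19 (2 points).
  x = 22: rhs = 8, matching y values: 10, 13 (2 points).
Total affine count: 32.
Full point count |E(F_23)| = 32 + 1 = 33.
Hasse bound: |33 − (23+1)| = |9| = 9 ≤ 2√23 ≈ 9.5917 ✓.


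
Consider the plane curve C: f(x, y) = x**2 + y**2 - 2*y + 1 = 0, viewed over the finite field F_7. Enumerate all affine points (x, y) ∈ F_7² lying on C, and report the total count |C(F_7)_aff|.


Affine F_7-points: {(0, 1)}; count = 1.

For each of the 49 pairs (x, y) ∈ F_7², evaluate f(x, y) mod 7. Record the zeros.
  x = 0: [0↦1, 1↦0, 2↦1, 3↦4, 4↦2, 5↦2, 6↦4]  zeros at y ∈ {1}
  x = 1: [0↦2, 1↦1, 2↦2, 3↦5, 4↦3, 5↦3, 6↦5]  zeros at y ∈ ∅
  x = 2: [0↦5, 1↦4, 2↦5, 3↦1, 4↦6, 5↦6, 6↦1]  zeros at y ∈ ∅
  x = 3: [0↦3, 1↦2, 2↦3, 3↦6, 4↦4, 5↦4, 6↦6]  zeros at y ∈ ∅
  x = 4: [0↦3, 1↦2, 2↦3, 3↦6, 4↦4, 5↦4, 6↦6]  zeros at y ∈ ∅
  x = 5: [0↦5, 1↦4, 2↦5, 3↦1, 4↦6, 5↦6, 6↦1]  zeros at y ∈ ∅
  x = 6: [0↦2, 1↦1, 2↦2, 3↦5, 4↦3, 5↦3, 6↦5]  zeros at y ∈ ∅
Collecting zeros: affine points = {(0, 1)}.
Total count |C(F_7)_aff| = 1.


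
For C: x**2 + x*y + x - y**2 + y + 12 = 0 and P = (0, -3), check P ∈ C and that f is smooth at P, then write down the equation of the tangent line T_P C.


Tangent line at P: -2*x + 7*y + 21 = 0.

Step 1: f(0, -3) = 0, so P lies on C.
Step 2: partial derivatives
  f_x(x, y) = 2*x + y + 1, f_y(x, y) = x - 2*y + 1.
  f_x(P) = -2, f_y(P) = 7 (gradient nonzero, so P is smooth).
Step 3: tangent line at P: -2·(x − 0) + 7·(y − -3) = 0.
Expanding: -2*x + 7*y + 21 = 0.


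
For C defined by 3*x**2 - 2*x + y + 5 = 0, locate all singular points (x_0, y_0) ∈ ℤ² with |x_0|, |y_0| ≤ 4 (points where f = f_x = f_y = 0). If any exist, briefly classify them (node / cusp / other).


No singular points in the scanned grid; C is smooth there.

Compute partial derivatives:
  f_x = 6*x - 2.
  f_y = 1.
f_y = 1 is a nonzero constant, so f_y never vanishes: no point (x, y) can satisfy f = f_x = f_y = 0. In particular no (x, y) ∈ {−4, ..., 4}² is singular; the curve is smooth.


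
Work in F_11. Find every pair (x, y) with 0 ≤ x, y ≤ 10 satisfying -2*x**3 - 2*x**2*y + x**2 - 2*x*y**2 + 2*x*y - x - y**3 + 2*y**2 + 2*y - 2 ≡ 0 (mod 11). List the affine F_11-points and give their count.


Affine F_11-points: {(1, 9), (3, 3), (4, 6), (6, 1), (8, 2), (9, 7), (10, 5)}; count = 7.

For each of the 121 pairs (x, y) ∈ F_11², evaluate f(x, y) mod 11. Record the zeros.
  x = 0: [0↦9, 1↦1, 2↦2, 3↦6, 4↦7, 5↦10, 6↦9, 7↦9, 8↦4, 9↦10, 10↦10]  zeros at y ∈ ∅
  x = 1: [0↦7, 1↦8, 2↦3, 3↦8, 4↦6, 5↦2, 6↦1, 7↦8, 8↦6, 9↦0, 10↦6]  zeros at y ∈ {9}
  x = 2: [0↦6, 1↦1, 2↦8, 3↦10, 4↦1, 5↦8, 6↦3, 7↦2, 8↦10, 9↦10, 10↦7]  zeros at y ∈ ∅
  x = 3: [0↦5, 1↦1, 2↦5, 3↦0, 4↦2, 5↦5, 6↦3, 7↦1, 8↦4, 9↦6, 10↦1]  zeros at y ∈ {3}
  x = 4: [0↦3, 1↦7, 2↦4, 3↦10, 4↦8, 5↦3, 6↦0, 7↦4, 8↦9, 9↦9, 10↦9]  zeros at y ∈ {6}
  x = 5: [0↦10, 1↦7, 2↦4, 3↦6, 4↦7, 5↦1, 6↦4, 7↦10, 8↦2, 9↦7, 10↦8]  zeros at y ∈ ∅
  x = 6: [0↦3, 1↦0, 2↦4, 3↦9, 4↦9, 5↦9, 6↦3, 7↦7, 8↦4, 9↦10, 10↦8]  zeros at y ∈ {1}
  x = 7: [0↦3, 1↦7, 2↦3, 3↦7, 4↦2, 5↦4, 6↦7, 7↦5, 8↦3, 9↦6, 10↦8]  zeros at y ∈ ∅
  x = 8: [0↦9, 1↦5, 2↦0, 3↦10, 4↦7, 5↦7, 6↦4, 7↦3, 8↦9, 9↦5, 10↦7]  zeros at y ∈ {2}
  x = 9: [0↦9, 1↦4, 2↦5, 3↦6, 4↦1, 5↦6, 6↦4, 7↦0, 8↦10, 9↦6, 10↦4]  zeros at y ∈ {7}
  x = 10: [0↦2, 1↦3, 2↦6, 3↦5, 4↦5, 5↦0, 6↦6, 7↦6, 8↦5, 9↦8, 10↦9]  zeros at y ∈ {5}
Collecting zeros: affine points = {(1, 9), (3, 3), (4, 6), (6, 1), (8, 2), (9, 7), (10, 5)}.
Total count |C(F_11)_aff| = 7.


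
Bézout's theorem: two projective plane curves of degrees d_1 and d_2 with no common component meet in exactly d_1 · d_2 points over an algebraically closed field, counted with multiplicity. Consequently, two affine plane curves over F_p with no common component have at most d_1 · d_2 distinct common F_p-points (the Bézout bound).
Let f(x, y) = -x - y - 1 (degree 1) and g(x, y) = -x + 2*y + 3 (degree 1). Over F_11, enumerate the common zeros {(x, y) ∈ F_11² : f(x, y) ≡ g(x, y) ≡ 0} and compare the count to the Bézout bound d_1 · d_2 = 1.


Common zeros: {(4, 6)}; count = 1; Bézout bound = 1.

deg(f) = 1, deg(g) = 1, so Bézout bound = 1.
Scan x ∈ F_11. For each x, list the y ∈ F_11 with f(x, y) ≡ 0 and those with g(x, y) ≡ 0 (mod 11); the common zeros in that column are the intersection.
  x = 0: f ≡ 0 at y ∈ {10}; g ≡ 0 at y ∈ {4}; common: ∅.
  x = 1: f ≡ 0 at y ∈ {9}; g ≡ 0 at y ∈ {10}; common: ∅.
  x = 2: f ≡ 0 at y ∈ {8}; g ≡ 0 at y ∈ {5}; common: ∅.
  x = 3: f ≡ 0 at y ∈ {7}; g ≡ 0 at y ∈ {0}; common: ∅.
  x = 4: f ≡ 0 at y ∈ {6}; g ≡ 0 at y ∈ {6}; common: {6}.
  x = 5: f ≡ 0 at y ∈ {5}; g ≡ 0 at y ∈ {1}; common: ∅.
  x = 6: f ≡ 0 at y ∈ {4}; g ≡ 0 at y ∈ {7}; common: ∅.
  x = 7: f ≡ 0 at y ∈ {3}; g ≡ 0 at y ∈ {2}; common: ∅.
  x = 8: f ≡ 0 at y ∈ {2}; g ≡ 0 at y ∈ {8}; common: ∅.
  x = 9: f ≡ 0 at y ∈ {1}; g ≡ 0 at y ∈ {3}; common: ∅.
  x = 10: f ≡ 0 at y ∈ {0}; g ≡ 0 at y ∈ {9}; common: ∅.
Collecting: common zeros = {(4, 6)}, so the count is 1.
Comparison with the Bézout bound: 1 ≤ 1 = deg(f)·deg(g), as expected for curves with no common component (the bound is attained).


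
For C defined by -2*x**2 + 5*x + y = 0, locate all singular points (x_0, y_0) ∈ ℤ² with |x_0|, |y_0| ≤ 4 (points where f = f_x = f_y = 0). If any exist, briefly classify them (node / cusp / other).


No singular points in the scanned grid; C is smooth there.

Compute partial derivatives:
  f_x = 5 - 4*x.
  f_y = 1.
f_y = 1 is a nonzero constant, so f_y never vanishes: no point (x, y) can satisfy f = f_x = f_y = 0. In particular no (x, y) ∈ {−4, ..., 4}² is singular; the curve is smooth.


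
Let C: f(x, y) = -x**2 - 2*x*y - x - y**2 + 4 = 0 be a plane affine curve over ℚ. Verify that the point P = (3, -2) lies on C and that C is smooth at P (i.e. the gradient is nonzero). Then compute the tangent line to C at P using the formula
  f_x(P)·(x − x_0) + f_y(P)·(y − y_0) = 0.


Tangent line at P: -3*x - 2*y + 5 = 0.

Step 1: f(3, -2) = 0, so P lies on C.
Step 2: partial derivatives
  f_x(x, y) = -2*x - 2*y - 1, f_y(x, y) = -2*x - 2*y.
  f_x(P) = -3, f_y(P) = -2 (gradient nonzero, so P is smooth).
Step 3: tangent line at P: -3·(x − 3) + -2·(y − -2) = 0.
Expanding: -3*x - 2*y + 5 = 0.


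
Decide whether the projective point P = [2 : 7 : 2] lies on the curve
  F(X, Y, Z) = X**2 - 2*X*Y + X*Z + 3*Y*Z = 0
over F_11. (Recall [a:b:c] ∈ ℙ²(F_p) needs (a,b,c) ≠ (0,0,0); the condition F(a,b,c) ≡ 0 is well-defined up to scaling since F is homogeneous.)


F(2,7,2) ≡ 0 (mod 11); P is on the curve.

Evaluate F(2, 7, 2) term-by-term (mod 11).
  X**2 ↦ 1·4·1·1 = 4
  -2*X*Y ↦ -2·2·7·1 = -28
  X*Z ↦ 1·2·1·2 = 4
  3*Y*Z ↦ 3·1·7·2 = 42
Sum: F(2, 7, 2) = (4) + (-28) + (4) + (42) = 22.
Reducing mod 11: 22 ≡ 0 (mod 11).
Since F(a, b, c) ≡ 0 (mod 11), P lies on the curve.


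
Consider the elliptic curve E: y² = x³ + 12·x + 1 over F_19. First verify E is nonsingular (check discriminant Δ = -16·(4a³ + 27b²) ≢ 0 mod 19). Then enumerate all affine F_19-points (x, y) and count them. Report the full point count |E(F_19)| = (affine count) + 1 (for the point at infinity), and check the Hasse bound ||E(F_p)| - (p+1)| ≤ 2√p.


Affine points = {(0, 1), (0, 18), (3, 8), (3, 11), (6, 2), (6, 17), (8, 1), (8, 18), (10, 0), (11, 1), (11, 18), (12, 7), (12, 12), (13, 6), (13, 13), (14, 5), (14, 14), (17, 8), (17, 11), (18, 8), (18, 11)}; affine count = 21; |E(F_19)| = 22.

Discriminant check: Δ ∝ 4a³ + 27b² = 4·12³ + 27·1² = 4·1728 + 27·1 ≡ 4 (mod 19). Nonzero ⇒ E is nonsingular.
For each x ∈ F_19, compute rhs = x³ + 12·x + 1 mod 19, then count y ∈ F_19 with y² ≡ rhs.
  x = 0: rhs = 1, matching y values: 1, 18 (2 points).
  x = 1: rhs = 14, matching y values: none (0 points).
  x = 2: rhs = 14, matching y values: none (0 points).
  x = 3: rhs = 7, matching y values: 8, 11 (2 points).
  x = 4: rhs = 18, matching y values: none (0 points).
  x = 5: rhs = 15, matching y values: none (0 points).
  x = 6: rhs = 4, matching y values: 2, 17 (2 points).
  x = 7: rhs = 10, matching y values: none (0 points).
  x = 8: rhs = 1, matching y values: 1, 18 (2 points).
  x = 9: rhs = 2, matching y values: none (0 points).
  x = 10: rhs = 0, matching y values: 0 (1 points).
  x = 11: rhs = 1, matching y values: 1, 18 (2 points).
  x = 12: rhs = 11, matching y values: 7, 12 (2 points).
  x = 13: rhs = 17, matching y values: 6, 13 (2 points).
  x = 14: rhs = 6, matching y values: 5, 14 (2 points).
  x = 15: rhs = 3, matching y values: none (0 points).
  x = 16: rhs = 14, matching y values: none (0 points).
  x = 17: rhs = 7, matching y values: 8, 11 (2 points).
  x = 18: rhs = 7, matching y values: 8, 11 (2 points).
Total affine count: 21.
Full point count |E(F_19)| = 21 + 1 = 22.
Hasse bound: |22 − (19+1)| = |2| = 2 ≤ 2√19 ≈ 8.7178 ✓.


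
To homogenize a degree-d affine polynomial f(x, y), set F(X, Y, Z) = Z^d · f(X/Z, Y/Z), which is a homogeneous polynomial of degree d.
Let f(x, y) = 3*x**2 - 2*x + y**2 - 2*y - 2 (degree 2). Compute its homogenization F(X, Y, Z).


F(X, Y, Z) = 3*X**2 - 2*X*Z + Y**2 - 2*Y*Z - 2*Z**2

deg(f) = 2.
Substitute x = X/Z, y = Y/Z into f, then multiply by Z^2.
  monomial 3·x^2·y^0 ↦ 3·X^2·Y^0·Z^0.
  monomial -2·x^1·y^0 ↦ -2·X^1·Y^0·Z^1.
  monomial 1·x^0·y^2 ↦ 1·X^0·Y^2·Z^0.
  monomial -2·x^0·y^1 ↦ -2·X^0·Y^1·Z^1.
  monomial -2·x^0·y^0 ↦ -2·X^0·Y^0·Z^2.
Collecting: F(X, Y, Z) = 3*X**2 - 2*X*Z + Y**2 - 2*Y*Z - 2*Z**2.


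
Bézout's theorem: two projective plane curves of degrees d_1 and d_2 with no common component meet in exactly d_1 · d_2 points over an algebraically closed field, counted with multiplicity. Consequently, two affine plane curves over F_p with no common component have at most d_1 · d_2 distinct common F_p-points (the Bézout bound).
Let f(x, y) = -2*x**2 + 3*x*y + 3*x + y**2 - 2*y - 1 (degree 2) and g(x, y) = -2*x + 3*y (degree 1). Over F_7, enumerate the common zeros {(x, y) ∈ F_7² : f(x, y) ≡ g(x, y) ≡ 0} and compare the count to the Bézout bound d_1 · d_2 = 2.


Common zeros: ∅; count = 0; Bézout bound = 2.

deg(f) = 2, deg(g) = 1, so Bézout bound = 2.
Scan x ∈ F_7. For each x, list the y ∈ F_7 with f(x, y) ≡ 0 and those with g(x, y) ≡ 0 (mod 7); the common zeros in that column are the intersection.
  x = 0: f ≡ 0 at y ∈ {4, 5}; g ≡ 0 at y ∈ {0}; common: ∅.
  x = 1: f ≡ 0 at y ∈ {0, 6}; g ≡ 0 at y ∈ {3}; common: ∅.
  x = 2: f ≡ 0 at y ∈ {5}; g ≡ 0 at y ∈ {6}; common: ∅.
  x = 3: f ≡ 0 at y ∈ ∅; g ≡ 0 at y ∈ {2}; common: ∅.
  x = 4: f ≡ 0 at y ∈ {0, 4}; g ≡ 0 at y ∈ {5}; common: ∅.
  x = 5: f ≡ 0 at y ∈ ∅; g ≡ 0 at y ∈ {1}; common: ∅.
  x = 6: f ≡ 0 at y ∈ {6}; g ≡ 0 at y ∈ {4}; common: ∅.
Collecting: common zeros = ∅, so the count is 0.
Comparison with the Bézout bound: 0 ≤ 2 = deg(f)·deg(g), as expected for curves with no common component (the affine F_7-count falls short of the bound because intersections may lie at infinity, over extension fields, or carry multiplicity).


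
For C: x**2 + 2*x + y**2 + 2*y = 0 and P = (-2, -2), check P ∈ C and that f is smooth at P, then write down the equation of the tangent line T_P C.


Tangent line at P: -2*x - 2*y - 8 = 0.

Step 1: f(-2, -2) = 0, so P lies on C.
Step 2: partial derivatives
  f_x(x, y) = 2*x + 2, f_y(x, y) = 2*y + 2.
  f_x(P) = -2, f_y(P) = -2 (gradient nonzero, so P is smooth).
Step 3: tangent line at P: -2·(x − -2) + -2·(y − -2) = 0.
Expanding: -2*x - 2*y - 8 = 0.


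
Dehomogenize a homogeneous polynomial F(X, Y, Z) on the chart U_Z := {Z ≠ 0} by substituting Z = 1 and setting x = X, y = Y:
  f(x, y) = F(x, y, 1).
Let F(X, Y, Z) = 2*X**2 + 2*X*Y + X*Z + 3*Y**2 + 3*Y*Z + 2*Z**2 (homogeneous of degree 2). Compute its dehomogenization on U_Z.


f(x, y) = 2*x**2 + 2*x*y + x + 3*y**2 + 3*y + 2

On U_Z we set Z = 1. Each monomial c·X^i·Y^j·Z^k in F becomes c·x^i·y^j·1^k = c·x^i·y^j.
Substituting Z = 1: F(X, Y, 1) = 2*x**2 + 2*x*y + x + 3*y**2 + 3*y + 2.
Note: deg(f) ≤ deg(F) = 2; strict inequality happens when F is divisible by Z (lost terms).


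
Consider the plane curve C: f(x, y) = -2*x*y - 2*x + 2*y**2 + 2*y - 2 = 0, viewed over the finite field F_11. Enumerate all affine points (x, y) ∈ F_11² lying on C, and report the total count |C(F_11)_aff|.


Affine F_11-points: {(0, 3), (0, 7), (3, 5), (3, 8), (6, 1), (6, 4), (9, 2), (9, 6), (10, 0), (10, 9)}; count = 10.

For each of the 121 pairs (x, y) ∈ F_11², evaluate f(x, y) mod 11. Record the zeros.
  x = 0: [0↦9, 1↦2, 2↦10, 3↦0, 4↦5, 5↦3, 6↦5, 7↦0, 8↦10, 9↦2, 10↦9]  zeros at y ∈ {3, 7}
  x = 1: [0↦7, 1↦9, 2↦4, 3↦3, 4↦6, 5↦2, 6↦2, 7↦6, 8↦3, 9↦4, 10↦9]  zeros at y ∈ ∅
  x = 2: [0↦5, 1↦5, 2↦9, 3↦6, 4↦7, 5↦1, 6↦10, 7↦1, 8↦7, 9↦6, 10↦9]  zeros at y ∈ ∅
  x = 3: [0↦3, 1↦1, 2↦3, 3↦9, 4↦8, 5↦0, 6↦7, 7↦7, 8↦0, 9↦8, 10↦9]  zeros at y ∈ {5, 8}
  x = 4: [0↦1, 1↦8, 2↦8, 3↦1, 4↦9, 5↦10, 6↦4, 7↦2, 8↦4, 9↦10, 10↦9]  zeros at y ∈ ∅
  x = 5: [0↦10, 1↦4, 2↦2, 3↦4, 4↦10, 5↦9, 6↦1, 7↦8, 8↦8, 9↦1, 10↦9]  zeros at y ∈ ∅
  x = 6: [0↦8, 1↦0, 2↦7, 3↦7, 4↦0, 5↦8, 6↦9, 7↦3, 8↦1, 9↦3, 10↦9]  zeros at y ∈ {1, 4}
  x = 7: [0↦6, 1↦7, 2↦1, 3↦10, 4↦1, 5↦7, 6↦6, 7↦9, 8↦5, 9↦5, 10↦9]  zeros at y ∈ ∅
  x = 8: [0↦4, 1↦3, 2↦6, 3↦2, 4↦2, 5↦6, 6↦3, 7↦4, 8↦9, 9↦7, 10↦9]  zeros at y ∈ ∅
  x = 9: [0↦2, 1↦10, 2↦0, 3↦5, 4↦3, 5↦5, 6↦0, 7↦10, 8↦2, 9↦9, 10↦9]  zeros at y ∈ {2, 6}
  x = 10: [0↦0, 1↦6, 2↦5, 3↦8, 4↦4, 5↦4, 6↦8, 7↦5, 8↦6, 9↦0, 10↦9]  zeros at y ∈ {0, 9}
Collecting zeros: affine points = {(0, 3), (0, 7), (3, 5), (3, 8), (6, 1), (6, 4), (9, 2), (9, 6), (10, 0), (10, 9)}.
Total count |C(F_11)_aff| = 10.


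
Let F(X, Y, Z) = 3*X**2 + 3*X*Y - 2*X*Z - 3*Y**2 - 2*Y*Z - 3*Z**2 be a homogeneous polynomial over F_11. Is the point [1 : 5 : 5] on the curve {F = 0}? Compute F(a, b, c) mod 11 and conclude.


F(1,5,5) ≡ 6 (mod 11); P is NOT on the curve.

Evaluate F(1, 5, 5) term-by-term (mod 11).
  3*X**2 ↦ 3·1·1·1 = 3
  3*X*Y ↦ 3·1·5·1 = 15
  -2*X*Z ↦ -2·1·1·5 = -10
  -3*Y**2 ↦ -3·1·25·1 = -75
  -2*Y*Z ↦ -2·1·5·5 = -50
  -3*Z**2 ↦ -3·1·1·25 = -75
Sum: F(1, 5, 5) = (3) + (15) + (-10) + (-75) + (-50) + (-75) = -192.
Reducing mod 11: -192 ≡ 6 (mod 11).
Since F(a, b, c) ≡ 6 ≠ 0 (mod 11), P does NOT lie on the curve.


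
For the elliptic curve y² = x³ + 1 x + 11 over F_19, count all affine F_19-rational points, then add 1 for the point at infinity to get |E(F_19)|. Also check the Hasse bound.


Affine points = {(0, 7), (0, 12), (6, 9), (6, 10), (7, 0), (11, 2), (11, 17), (13, 6), (13, 13), (15, 0), (16, 0), (17, 1), (17, 18), (18, 3), (18, 16)}; affine count = 15; |E(F_19)| = 16.

Discriminant check: Δ ∝ 4a³ + 27b² = 4·1³ + 27·11² = 4·1 + 27·121 ≡ 3 (mod 19). Nonzero ⇒ E is nonsingular.
For each x ∈ F_19, compute rhs = x³ + 1·x + 11 mod 19, then count y ∈ F_19 with y² ≡ rhs.
  x = 0: rhs = 11, matching y values: 7, 12 (2 points).
  x = 1: rhs = 13, matching y values: none (0 points).
  x = 2: rhs = 2, matching y values: none (0 points).
  x = 3: rhs = 3, matching y values: none (0 points).
  x = 4: rhs = 3, matching y values: none (0 points).
  x = 5: rhs = 8, matching y values: none (0 points).
  x = 6: rhs = 5, matching y values: 9, 10 (2 points).
  x = 7: rhs = 0, matching y values: 0 (1 points).
  x = 8: rhs = 18, matching y values: none (0 points).
  x = 9: rhs = 8, matching y values: none (0 points).
  x = 10: rhs = 14, matching y values: none (0 points).
  x = 11: rhs = 4, matching y values: 2, 17 (2 points).
  x = 12: rhs = 3, matching y values: none (0 points).
  x = 13: rhs = 17, matching y values: 6, 13 (2 points).
  x = 14: rhs = 14, matching y values: none (0 points).
  x = 15: rhs = 0, matching y values: 0 (1 points).
  x = 16: rhs = 0, matching y values: 0 (1 points).
  x = 17: rhs = 1, matching y values: 1, 18 (2 points).
  x = 18: rhs = 9, matching y values: 3, 16 (2 points).
Total affine count: 15.
Full point count |E(F_19)| = 15 + 1 = 16.
Hasse bound: |16 − (19+1)| = |-4| = 4 ≤ 2√19 ≈ 8.7178 ✓.
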